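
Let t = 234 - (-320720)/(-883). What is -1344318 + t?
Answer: -1187146892/883 ≈ -1.3444e+6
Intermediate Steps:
t = -114098/883 (t = 234 - (-320720)*(-1)/883 = 234 - 380*844/883 = 234 - 320720/883 = -114098/883 ≈ -129.22)
-1344318 + t = -1344318 - 114098/883 = -1187146892/883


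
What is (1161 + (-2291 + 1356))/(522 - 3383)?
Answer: -226/2861 ≈ -0.078993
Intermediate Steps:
(1161 + (-2291 + 1356))/(522 - 3383) = (1161 - 935)/(-2861) = 226*(-1/2861) = -226/2861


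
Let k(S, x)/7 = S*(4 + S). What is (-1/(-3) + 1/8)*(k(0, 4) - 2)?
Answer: -11/12 ≈ -0.91667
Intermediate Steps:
k(S, x) = 7*S*(4 + S) (k(S, x) = 7*(S*(4 + S)) = 7*S*(4 + S))
(-1/(-3) + 1/8)*(k(0, 4) - 2) = (-1/(-3) + 1/8)*(7*0*(4 + 0) - 2) = (-1*(-1/3) + 1*(1/8))*(7*0*4 - 2) = (1/3 + 1/8)*(0 - 2) = (11/24)*(-2) = -11/12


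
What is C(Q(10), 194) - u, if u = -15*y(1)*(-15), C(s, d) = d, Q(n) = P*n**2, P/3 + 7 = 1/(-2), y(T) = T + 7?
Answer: -1606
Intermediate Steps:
y(T) = 7 + T
P = -45/2 (P = -21 + 3/(-2) = -21 + 3*(-1/2) = -21 - 3/2 = -45/2 ≈ -22.500)
Q(n) = -45*n**2/2
u = 1800 (u = -15*(7 + 1)*(-15) = -15*8*(-15) = -120*(-15) = 1800)
C(Q(10), 194) - u = 194 - 1*1800 = 194 - 1800 = -1606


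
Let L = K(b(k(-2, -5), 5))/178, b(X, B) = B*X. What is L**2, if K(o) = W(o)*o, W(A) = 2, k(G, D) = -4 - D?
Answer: 25/7921 ≈ 0.0031562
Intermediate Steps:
K(o) = 2*o
L = 5/89 (L = (2*(5*(-4 - 1*(-5))))/178 = (2*(5*(-4 + 5)))*(1/178) = (2*(5*1))*(1/178) = (2*5)*(1/178) = 10*(1/178) = 5/89 ≈ 0.056180)
L**2 = (5/89)**2 = 25/7921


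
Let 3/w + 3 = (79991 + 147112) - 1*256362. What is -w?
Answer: 1/9754 ≈ 0.00010252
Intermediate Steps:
w = -1/9754 (w = 3/(-3 + ((79991 + 147112) - 1*256362)) = 3/(-3 + (227103 - 256362)) = 3/(-3 - 29259) = 3/(-29262) = 3*(-1/29262) = -1/9754 ≈ -0.00010252)
-w = -1*(-1/9754) = 1/9754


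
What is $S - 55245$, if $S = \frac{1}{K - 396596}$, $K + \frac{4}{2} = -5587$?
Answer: $- \frac{22218710326}{402185} \approx -55245.0$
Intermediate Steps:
$K = -5589$ ($K = -2 - 5587 = -5589$)
$S = - \frac{1}{402185}$ ($S = \frac{1}{-5589 - 396596} = \frac{1}{-402185} = - \frac{1}{402185} \approx -2.4864 \cdot 10^{-6}$)
$S - 55245 = - \frac{1}{402185} - 55245 = - \frac{22218710326}{402185}$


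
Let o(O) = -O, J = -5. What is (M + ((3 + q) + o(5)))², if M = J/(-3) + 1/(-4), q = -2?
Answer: 961/144 ≈ 6.6736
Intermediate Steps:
M = 17/12 (M = -5/(-3) + 1/(-4) = -5*(-⅓) + 1*(-¼) = 5/3 - ¼ = 17/12 ≈ 1.4167)
(M + ((3 + q) + o(5)))² = (17/12 + ((3 - 2) - 1*5))² = (17/12 + (1 - 5))² = (17/12 - 4)² = (-31/12)² = 961/144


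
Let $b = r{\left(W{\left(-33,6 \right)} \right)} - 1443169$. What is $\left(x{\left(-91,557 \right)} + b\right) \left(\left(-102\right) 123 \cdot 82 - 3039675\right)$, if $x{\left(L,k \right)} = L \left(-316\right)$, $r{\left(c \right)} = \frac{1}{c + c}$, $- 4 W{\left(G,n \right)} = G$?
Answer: $\frac{63299104880423}{11} \approx 5.7545 \cdot 10^{12}$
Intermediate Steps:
$W{\left(G,n \right)} = - \frac{G}{4}$
$r{\left(c \right)} = \frac{1}{2 c}$
$b = - \frac{47624575}{33}$ ($b = \frac{1}{2 \left(\left(- \frac{1}{4}\right) \left(-33\right)\right)} - 1443169 = \frac{1}{2 \cdot \frac{33}{4}} - 1443169 = \frac{1}{2} \cdot \frac{4}{33} - 1443169 = \frac{2}{33} - 1443169 = - \frac{47624575}{33} \approx -1.4432 \cdot 10^{6}$)
$x{\left(L,k \right)} = - 316 L$
$\left(x{\left(-91,557 \right)} + b\right) \left(\left(-102\right) 123 \cdot 82 - 3039675\right) = \left(\left(-316\right) \left(-91\right) - \frac{47624575}{33}\right) \left(\left(-102\right) 123 \cdot 82 - 3039675\right) = \left(28756 - \frac{47624575}{33}\right) \left(\left(-12546\right) 82 - 3039675\right) = - \frac{46675627 \left(-1028772 - 3039675\right)}{33} = \left(- \frac{46675627}{33}\right) \left(-4068447\right) = \frac{63299104880423}{11}$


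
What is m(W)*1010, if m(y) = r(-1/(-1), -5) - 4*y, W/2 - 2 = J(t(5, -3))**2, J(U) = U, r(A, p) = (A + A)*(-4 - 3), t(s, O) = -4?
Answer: -159580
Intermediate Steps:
r(A, p) = -14*A (r(A, p) = (2*A)*(-7) = -14*A)
W = 36 (W = 4 + 2*(-4)**2 = 4 + 2*16 = 4 + 32 = 36)
m(y) = -14 - 4*y (m(y) = -(-14)/(-1) - 4*y = -(-14)*(-1) - 4*y = -14*1 - 4*y = -14 - 4*y)
m(W)*1010 = (-14 - 4*36)*1010 = (-14 - 144)*1010 = -158*1010 = -159580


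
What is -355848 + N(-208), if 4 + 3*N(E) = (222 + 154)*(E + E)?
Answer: -407988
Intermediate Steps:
N(E) = -4/3 + 752*E/3 (N(E) = -4/3 + ((222 + 154)*(E + E))/3 = -4/3 + (376*(2*E))/3 = -4/3 + (752*E)/3 = -4/3 + 752*E/3)
-355848 + N(-208) = -355848 + (-4/3 + (752/3)*(-208)) = -355848 + (-4/3 - 156416/3) = -355848 - 52140 = -407988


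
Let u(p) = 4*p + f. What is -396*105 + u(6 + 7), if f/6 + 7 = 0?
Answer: -41570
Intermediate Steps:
f = -42 (f = -42 + 6*0 = -42 + 0 = -42)
u(p) = -42 + 4*p (u(p) = 4*p - 42 = -42 + 4*p)
-396*105 + u(6 + 7) = -396*105 + (-42 + 4*(6 + 7)) = -41580 + (-42 + 4*13) = -41580 + (-42 + 52) = -41580 + 10 = -41570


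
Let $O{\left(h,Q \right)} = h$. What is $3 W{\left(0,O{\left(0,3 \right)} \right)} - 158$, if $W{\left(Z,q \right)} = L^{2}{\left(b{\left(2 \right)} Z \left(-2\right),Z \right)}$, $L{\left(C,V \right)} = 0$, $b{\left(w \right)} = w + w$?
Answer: $-158$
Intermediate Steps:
$b{\left(w \right)} = 2 w$
$W{\left(Z,q \right)} = 0$ ($W{\left(Z,q \right)} = 0^{2} = 0$)
$3 W{\left(0,O{\left(0,3 \right)} \right)} - 158 = 3 \cdot 0 - 158 = 0 - 158 = -158$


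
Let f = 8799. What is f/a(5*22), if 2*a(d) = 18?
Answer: 2933/3 ≈ 977.67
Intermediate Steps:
a(d) = 9 (a(d) = (½)*18 = 9)
f/a(5*22) = 8799/9 = 8799*(⅑) = 2933/3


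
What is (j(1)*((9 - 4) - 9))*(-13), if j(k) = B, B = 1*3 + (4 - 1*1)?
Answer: 312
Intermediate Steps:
B = 6 (B = 3 + (4 - 1) = 3 + 3 = 6)
j(k) = 6
(j(1)*((9 - 4) - 9))*(-13) = (6*((9 - 4) - 9))*(-13) = (6*(5 - 9))*(-13) = (6*(-4))*(-13) = -24*(-13) = 312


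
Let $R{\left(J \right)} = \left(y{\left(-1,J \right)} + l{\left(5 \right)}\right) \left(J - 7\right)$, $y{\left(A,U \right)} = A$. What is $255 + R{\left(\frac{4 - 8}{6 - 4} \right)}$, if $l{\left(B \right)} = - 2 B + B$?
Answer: $309$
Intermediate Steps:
$l{\left(B \right)} = - B$
$R{\left(J \right)} = 42 - 6 J$ ($R{\left(J \right)} = \left(-1 - 5\right) \left(J - 7\right) = \left(-1 - 5\right) \left(-7 + J\right) = - 6 \left(-7 + J\right) = 42 - 6 J$)
$255 + R{\left(\frac{4 - 8}{6 - 4} \right)} = 255 + \left(42 - 6 \frac{4 - 8}{6 - 4}\right) = 255 + \left(42 - 6 \left(- \frac{4}{2}\right)\right) = 255 + \left(42 - 6 \left(\left(-4\right) \frac{1}{2}\right)\right) = 255 + \left(42 - -12\right) = 255 + \left(42 + 12\right) = 255 + 54 = 309$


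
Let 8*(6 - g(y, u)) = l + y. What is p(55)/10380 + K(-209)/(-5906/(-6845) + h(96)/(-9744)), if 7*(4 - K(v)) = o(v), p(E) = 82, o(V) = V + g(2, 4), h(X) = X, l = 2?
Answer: 79516458091/2050444440 ≈ 38.780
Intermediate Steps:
g(y, u) = 23/4 - y/8 (g(y, u) = 6 - (2 + y)/8 = 6 + (-¼ - y/8) = 23/4 - y/8)
o(V) = 11/2 + V (o(V) = V + (23/4 - ⅛*2) = V + (23/4 - ¼) = V + 11/2 = 11/2 + V)
K(v) = 45/14 - v/7 (K(v) = 4 - (11/2 + v)/7 = 4 + (-11/14 - v/7) = 45/14 - v/7)
p(55)/10380 + K(-209)/(-5906/(-6845) + h(96)/(-9744)) = 82/10380 + (45/14 - ⅐*(-209))/(-5906/(-6845) + 96/(-9744)) = 82*(1/10380) + (45/14 + 209/7)/(-5906*(-1/6845) + 96*(-1/9744)) = 41/5190 + 463/(14*(5906/6845 - 2/203)) = 41/5190 + 463/(14*(1185228/1389535)) = 41/5190 + (463/14)*(1389535/1185228) = 41/5190 + 91907815/2370456 = 79516458091/2050444440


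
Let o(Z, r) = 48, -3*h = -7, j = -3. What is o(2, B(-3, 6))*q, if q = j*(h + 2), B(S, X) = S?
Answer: -624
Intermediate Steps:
h = 7/3 (h = -⅓*(-7) = 7/3 ≈ 2.3333)
q = -13 (q = -3*(7/3 + 2) = -3*13/3 = -13)
o(2, B(-3, 6))*q = 48*(-13) = -624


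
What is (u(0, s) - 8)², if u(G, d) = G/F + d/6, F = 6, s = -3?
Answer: 289/4 ≈ 72.250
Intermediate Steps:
u(G, d) = G/6 + d/6
(u(0, s) - 8)² = (((⅙)*0 + (⅙)*(-3)) - 8)² = ((0 - ½) - 8)² = (-½ - 8)² = (-17/2)² = 289/4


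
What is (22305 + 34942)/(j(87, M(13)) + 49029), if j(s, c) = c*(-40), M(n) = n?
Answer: 57247/48509 ≈ 1.1801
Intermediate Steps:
j(s, c) = -40*c
(22305 + 34942)/(j(87, M(13)) + 49029) = (22305 + 34942)/(-40*13 + 49029) = 57247/(-520 + 49029) = 57247/48509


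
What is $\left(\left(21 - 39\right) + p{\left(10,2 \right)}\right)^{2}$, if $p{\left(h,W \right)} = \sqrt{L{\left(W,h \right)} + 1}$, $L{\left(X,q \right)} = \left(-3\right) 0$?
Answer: $289$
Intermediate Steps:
$L{\left(X,q \right)} = 0$
$p{\left(h,W \right)} = 1$ ($p{\left(h,W \right)} = \sqrt{0 + 1} = \sqrt{1} = 1$)
$\left(\left(21 - 39\right) + p{\left(10,2 \right)}\right)^{2} = \left(\left(21 - 39\right) + 1\right)^{2} = \left(-18 + 1\right)^{2} = \left(-17\right)^{2} = 289$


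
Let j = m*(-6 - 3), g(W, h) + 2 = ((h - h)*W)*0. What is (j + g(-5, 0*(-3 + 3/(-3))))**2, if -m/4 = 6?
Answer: 45796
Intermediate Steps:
m = -24 (m = -4*6 = -24)
g(W, h) = -2 (g(W, h) = -2 + ((h - h)*W)*0 = -2 + (0*W)*0 = -2 + 0*0 = -2 + 0 = -2)
j = 216 (j = -24*(-6 - 3) = -24*(-9) = 216)
(j + g(-5, 0*(-3 + 3/(-3))))**2 = (216 - 2)**2 = 214**2 = 45796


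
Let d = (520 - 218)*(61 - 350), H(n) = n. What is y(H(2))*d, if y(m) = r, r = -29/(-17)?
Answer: -148886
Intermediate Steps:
d = -87278 (d = 302*(-289) = -87278)
r = 29/17 (r = -29*(-1/17) = 29/17 ≈ 1.7059)
y(m) = 29/17
y(H(2))*d = (29/17)*(-87278) = -148886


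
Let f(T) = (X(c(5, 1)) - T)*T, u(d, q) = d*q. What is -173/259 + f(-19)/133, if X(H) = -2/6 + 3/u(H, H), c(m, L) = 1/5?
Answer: -10916/777 ≈ -14.049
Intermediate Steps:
c(m, L) = ⅕
X(H) = -⅓ + 3/H² (X(H) = -2/6 + 3/((H*H)) = -2*⅙ + 3/(H²) = -⅓ + 3/H²)
f(T) = T*(224/3 - T) (f(T) = ((-⅓ + 3/5⁻²) - T)*T = ((-⅓ + 3*25) - T)*T = ((-⅓ + 75) - T)*T = (224/3 - T)*T = T*(224/3 - T))
-173/259 + f(-19)/133 = -173/259 + ((⅓)*(-19)*(224 - 3*(-19)))/133 = -173*1/259 + ((⅓)*(-19)*(224 + 57))*(1/133) = -173/259 + ((⅓)*(-19)*281)*(1/133) = -173/259 - 5339/3*1/133 = -173/259 - 281/21 = -10916/777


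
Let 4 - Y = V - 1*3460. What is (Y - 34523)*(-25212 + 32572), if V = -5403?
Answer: -188828160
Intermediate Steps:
Y = 8867 (Y = 4 - (-5403 - 1*3460) = 4 - (-5403 - 3460) = 4 - 1*(-8863) = 4 + 8863 = 8867)
(Y - 34523)*(-25212 + 32572) = (8867 - 34523)*(-25212 + 32572) = -25656*7360 = -188828160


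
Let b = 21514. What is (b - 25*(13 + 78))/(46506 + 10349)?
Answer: 19239/56855 ≈ 0.33839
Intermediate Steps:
(b - 25*(13 + 78))/(46506 + 10349) = (21514 - 25*(13 + 78))/(46506 + 10349) = (21514 - 25*91)/56855 = (21514 - 2275)*(1/56855) = 19239*(1/56855) = 19239/56855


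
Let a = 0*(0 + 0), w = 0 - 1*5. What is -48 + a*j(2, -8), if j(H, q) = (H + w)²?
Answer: -48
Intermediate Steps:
w = -5 (w = 0 - 5 = -5)
j(H, q) = (-5 + H)² (j(H, q) = (H - 5)² = (-5 + H)²)
a = 0 (a = 0*0 = 0)
-48 + a*j(2, -8) = -48 + 0*(-5 + 2)² = -48 + 0*(-3)² = -48 + 0*9 = -48 + 0 = -48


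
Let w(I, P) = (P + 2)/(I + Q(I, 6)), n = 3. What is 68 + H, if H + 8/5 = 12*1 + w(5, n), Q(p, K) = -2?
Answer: 1201/15 ≈ 80.067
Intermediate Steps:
w(I, P) = (2 + P)/(-2 + I) (w(I, P) = (P + 2)/(I - 2) = (2 + P)/(-2 + I))
H = 181/15 (H = -8/5 + (12*1 + (2 + 3)/(-2 + 5)) = -8/5 + (12 + 5/3) = -8/5 + 41/3 = 181/15 ≈ 12.067)
68 + H = 68 + 181/15 = 1201/15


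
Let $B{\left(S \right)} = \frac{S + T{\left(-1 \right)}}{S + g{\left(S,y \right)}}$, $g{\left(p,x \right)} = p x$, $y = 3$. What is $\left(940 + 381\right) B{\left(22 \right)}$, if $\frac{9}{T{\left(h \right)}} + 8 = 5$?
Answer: $\frac{25099}{88} \approx 285.22$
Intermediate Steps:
$T{\left(h \right)} = -3$ ($T{\left(h \right)} = \frac{9}{-8 + 5} = \frac{9}{-3} = 9 \left(- \frac{1}{3}\right) = -3$)
$B{\left(S \right)} = \frac{-3 + S}{4 S}$ ($B{\left(S \right)} = \frac{S - 3}{S + S 3} = \frac{-3 + S}{S + 3 S} = \frac{-3 + S}{4 S}$)
$\left(940 + 381\right) B{\left(22 \right)} = \left(940 + 381\right) \frac{-3 + 22}{4 \cdot 22} = 1321 \cdot \frac{1}{4} \cdot \frac{1}{22} \cdot 19 = 1321 \cdot \frac{19}{88} = \frac{25099}{88}$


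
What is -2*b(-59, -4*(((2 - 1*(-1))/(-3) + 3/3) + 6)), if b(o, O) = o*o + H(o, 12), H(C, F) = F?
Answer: -6986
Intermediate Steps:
b(o, O) = 12 + o**2 (b(o, O) = o*o + 12 = o**2 + 12 = 12 + o**2)
-2*b(-59, -4*(((2 - 1*(-1))/(-3) + 3/3) + 6)) = -2*(12 + (-59)**2) = -2*(12 + 3481) = -2*3493 = -6986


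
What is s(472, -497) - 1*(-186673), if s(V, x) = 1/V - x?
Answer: 88344241/472 ≈ 1.8717e+5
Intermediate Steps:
s(472, -497) - 1*(-186673) = (1/472 - 1*(-497)) - 1*(-186673) = (1/472 + 497) + 186673 = 234585/472 + 186673 = 88344241/472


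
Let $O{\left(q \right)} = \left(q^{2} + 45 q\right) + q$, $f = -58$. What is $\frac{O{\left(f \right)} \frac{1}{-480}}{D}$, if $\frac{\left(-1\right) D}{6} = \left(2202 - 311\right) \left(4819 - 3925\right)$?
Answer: $\frac{29}{202866480} \approx 1.4295 \cdot 10^{-7}$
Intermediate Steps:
$O{\left(q \right)} = q^{2} + 46 q$
$D = -10143324$ ($D = - 6 \left(2202 - 311\right) \left(4819 - 3925\right) = - 6 \cdot 1891 \cdot 894 = \left(-6\right) 1690554 = -10143324$)
$\frac{O{\left(f \right)} \frac{1}{-480}}{D} = \frac{- 58 \left(46 - 58\right) \frac{1}{-480}}{-10143324} = \left(-58\right) \left(-12\right) \left(- \frac{1}{480}\right) \left(- \frac{1}{10143324}\right) = 696 \left(- \frac{1}{480}\right) \left(- \frac{1}{10143324}\right) = \left(- \frac{29}{20}\right) \left(- \frac{1}{10143324}\right) = \frac{29}{202866480}$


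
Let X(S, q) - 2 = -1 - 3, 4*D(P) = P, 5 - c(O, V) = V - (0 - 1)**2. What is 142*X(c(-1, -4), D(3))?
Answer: -284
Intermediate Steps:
c(O, V) = 6 - V (c(O, V) = 5 - (V - (0 - 1)**2) = 5 - (V - 1*(-1)**2) = 5 - (V - 1*1) = 5 - (V - 1) = 5 - (-1 + V) = 5 + (1 - V) = 6 - V)
D(P) = P/4
X(S, q) = -2 (X(S, q) = 2 + (-1 - 3) = 2 - 4 = -2)
142*X(c(-1, -4), D(3)) = 142*(-2) = -284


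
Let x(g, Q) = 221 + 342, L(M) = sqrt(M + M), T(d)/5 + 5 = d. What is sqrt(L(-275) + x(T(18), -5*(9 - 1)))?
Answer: sqrt(563 + 5*I*sqrt(22)) ≈ 23.733 + 0.4941*I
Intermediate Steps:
T(d) = -25 + 5*d
L(M) = sqrt(2)*sqrt(M) (L(M) = sqrt(2*M) = sqrt(2)*sqrt(M))
x(g, Q) = 563
sqrt(L(-275) + x(T(18), -5*(9 - 1))) = sqrt(sqrt(2)*sqrt(-275) + 563) = sqrt(sqrt(2)*(5*I*sqrt(11)) + 563) = sqrt(5*I*sqrt(22) + 563) = sqrt(563 + 5*I*sqrt(22))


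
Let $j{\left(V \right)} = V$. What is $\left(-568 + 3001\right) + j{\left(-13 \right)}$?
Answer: $2420$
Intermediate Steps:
$\left(-568 + 3001\right) + j{\left(-13 \right)} = \left(-568 + 3001\right) - 13 = 2433 - 13 = 2420$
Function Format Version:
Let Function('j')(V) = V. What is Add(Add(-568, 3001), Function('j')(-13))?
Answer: 2420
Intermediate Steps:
Add(Add(-568, 3001), Function('j')(-13)) = Add(Add(-568, 3001), -13) = Add(2433, -13) = 2420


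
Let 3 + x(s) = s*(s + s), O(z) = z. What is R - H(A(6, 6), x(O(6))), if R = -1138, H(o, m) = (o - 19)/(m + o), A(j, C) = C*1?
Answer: -85337/75 ≈ -1137.8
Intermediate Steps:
A(j, C) = C
x(s) = -3 + 2*s**2 (x(s) = -3 + s*(s + s) = -3 + s*(2*s) = -3 + 2*s**2)
H(o, m) = (-19 + o)/(m + o)
R - H(A(6, 6), x(O(6))) = -1138 - (-19 + 6)/((-3 + 2*6**2) + 6) = -1138 - (-13)/((-3 + 2*36) + 6) = -1138 - (-13)/((-3 + 72) + 6) = -1138 - (-13)/(69 + 6) = -1138 - (-13)/75 = -1138 - 1*(-13/75) = -1138 + 13/75 = -85337/75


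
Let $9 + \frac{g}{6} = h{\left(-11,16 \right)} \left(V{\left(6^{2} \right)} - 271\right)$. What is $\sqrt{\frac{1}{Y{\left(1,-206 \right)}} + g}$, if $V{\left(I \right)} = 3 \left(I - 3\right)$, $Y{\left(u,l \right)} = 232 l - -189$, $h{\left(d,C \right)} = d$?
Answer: $\frac{\sqrt{25601783242879}}{47603} \approx 106.29$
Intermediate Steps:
$Y{\left(u,l \right)} = 189 + 232 l$ ($Y{\left(u,l \right)} = 232 l + 189 = 189 + 232 l$)
$V{\left(I \right)} = -9 + 3 I$ ($V{\left(I \right)} = 3 \left(-3 + I\right) = -9 + 3 I$)
$g = 11298$ ($g = -54 + 6 \left(- 11 \left(\left(-9 + 3 \cdot 6^{2}\right) - 271\right)\right) = -54 + 6 \left(- 11 \left(\left(-9 + 3 \cdot 36\right) - 271\right)\right) = -54 + 6 \left(- 11 \left(\left(-9 + 108\right) - 271\right)\right) = -54 + 6 \left(- 11 \left(99 - 271\right)\right) = -54 + 6 \left(\left(-11\right) \left(-172\right)\right) = -54 + 6 \cdot 1892 = -54 + 11352 = 11298$)
$\sqrt{\frac{1}{Y{\left(1,-206 \right)}} + g} = \sqrt{\frac{1}{189 + 232 \left(-206\right)} + 11298} = \sqrt{\frac{1}{189 - 47792} + 11298} = \sqrt{\frac{1}{-47603} + 11298} = \sqrt{- \frac{1}{47603} + 11298} = \sqrt{\frac{537818693}{47603}} = \frac{\sqrt{25601783242879}}{47603}$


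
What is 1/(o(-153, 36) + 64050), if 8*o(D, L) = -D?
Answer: 8/512553 ≈ 1.5608e-5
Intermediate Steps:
o(D, L) = -D/8 (o(D, L) = (-D)/8 = -D/8)
1/(o(-153, 36) + 64050) = 1/(-⅛*(-153) + 64050) = 1/(153/8 + 64050) = 1/(512553/8) = 8/512553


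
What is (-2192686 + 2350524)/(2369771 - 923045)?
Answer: 78919/723363 ≈ 0.10910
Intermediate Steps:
(-2192686 + 2350524)/(2369771 - 923045) = 157838/1446726 = 157838*(1/1446726) = 78919/723363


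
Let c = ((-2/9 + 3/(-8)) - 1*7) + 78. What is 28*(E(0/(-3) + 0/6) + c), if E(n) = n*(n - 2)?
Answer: 35483/18 ≈ 1971.3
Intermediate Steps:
E(n) = n*(-2 + n)
c = 5069/72 (c = ((-2*⅑ + 3*(-⅛)) - 7) + 78 = ((-2/9 - 3/8) - 7) + 78 = (-43/72 - 7) + 78 = -547/72 + 78 = 5069/72 ≈ 70.403)
28*(E(0/(-3) + 0/6) + c) = 28*((0/(-3) + 0/6)*(-2 + (0/(-3) + 0/6)) + 5069/72) = 28*((0*(-⅓) + 0*(⅙))*(-2 + (0*(-⅓) + 0*(⅙))) + 5069/72) = 28*((0 + 0)*(-2 + (0 + 0)) + 5069/72) = 28*(0*(-2 + 0) + 5069/72) = 28*(0*(-2) + 5069/72) = 28*(0 + 5069/72) = 28*(5069/72) = 35483/18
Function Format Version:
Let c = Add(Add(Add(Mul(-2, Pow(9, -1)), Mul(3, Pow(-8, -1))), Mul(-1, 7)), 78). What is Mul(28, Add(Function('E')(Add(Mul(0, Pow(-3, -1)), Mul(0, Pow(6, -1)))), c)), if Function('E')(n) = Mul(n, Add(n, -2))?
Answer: Rational(35483, 18) ≈ 1971.3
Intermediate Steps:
Function('E')(n) = Mul(n, Add(-2, n))
c = Rational(5069, 72) (c = Add(Add(Add(Mul(-2, Rational(1, 9)), Mul(3, Rational(-1, 8))), -7), 78) = Add(Add(Add(Rational(-2, 9), Rational(-3, 8)), -7), 78) = Add(Add(Rational(-43, 72), -7), 78) = Add(Rational(-547, 72), 78) = Rational(5069, 72) ≈ 70.403)
Mul(28, Add(Function('E')(Add(Mul(0, Pow(-3, -1)), Mul(0, Pow(6, -1)))), c)) = Mul(28, Add(Mul(Add(Mul(0, Pow(-3, -1)), Mul(0, Pow(6, -1))), Add(-2, Add(Mul(0, Pow(-3, -1)), Mul(0, Pow(6, -1))))), Rational(5069, 72))) = Mul(28, Add(Mul(Add(Mul(0, Rational(-1, 3)), Mul(0, Rational(1, 6))), Add(-2, Add(Mul(0, Rational(-1, 3)), Mul(0, Rational(1, 6))))), Rational(5069, 72))) = Mul(28, Add(Mul(Add(0, 0), Add(-2, Add(0, 0))), Rational(5069, 72))) = Mul(28, Add(Mul(0, Add(-2, 0)), Rational(5069, 72))) = Mul(28, Add(Mul(0, -2), Rational(5069, 72))) = Mul(28, Add(0, Rational(5069, 72))) = Mul(28, Rational(5069, 72)) = Rational(35483, 18)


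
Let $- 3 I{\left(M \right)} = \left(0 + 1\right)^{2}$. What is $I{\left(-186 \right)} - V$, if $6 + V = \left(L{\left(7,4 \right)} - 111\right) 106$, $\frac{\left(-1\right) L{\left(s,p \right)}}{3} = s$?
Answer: $\frac{41993}{3} \approx 13998.0$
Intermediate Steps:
$L{\left(s,p \right)} = - 3 s$
$V = -13998$ ($V = -6 + \left(\left(-3\right) 7 - 111\right) 106 = -6 + \left(-21 - 111\right) 106 = -6 - 13992 = -13998$)
$I{\left(M \right)} = - \frac{1}{3}$ ($I{\left(M \right)} = - \frac{\left(0 + 1\right)^{2}}{3} = - \frac{1^{2}}{3} = \left(- \frac{1}{3}\right) 1 = - \frac{1}{3}$)
$I{\left(-186 \right)} - V = - \frac{1}{3} - -13998 = - \frac{1}{3} + 13998 = \frac{41993}{3}$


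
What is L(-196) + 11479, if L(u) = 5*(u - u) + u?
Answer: 11283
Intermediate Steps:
L(u) = u (L(u) = 5*0 + u = 0 + u = u)
L(-196) + 11479 = -196 + 11479 = 11283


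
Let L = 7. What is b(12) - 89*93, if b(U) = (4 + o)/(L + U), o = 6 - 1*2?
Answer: -157255/19 ≈ -8276.6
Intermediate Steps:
o = 4 (o = 6 - 2 = 4)
b(U) = 8/(7 + U) (b(U) = (4 + 4)/(7 + U) = 8/(7 + U))
b(12) - 89*93 = 8/(7 + 12) - 89*93 = 8/19 - 8277 = -157255/19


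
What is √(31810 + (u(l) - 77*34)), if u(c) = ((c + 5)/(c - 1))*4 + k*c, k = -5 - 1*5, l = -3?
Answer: 2*√7305 ≈ 170.94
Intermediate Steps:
k = -10 (k = -5 - 5 = -10)
u(c) = -10*c + 4*(5 + c)/(-1 + c) (u(c) = ((c + 5)/(c - 1))*4 - 10*c = ((5 + c)/(-1 + c))*4 - 10*c = 4*(5 + c)/(-1 + c) - 10*c = -10*c + 4*(5 + c)/(-1 + c))
√(31810 + (u(l) - 77*34)) = √(31810 + (2*(10 - 5*(-3)² + 7*(-3))/(-1 - 3) - 77*34)) = √(31810 + (2*(10 - 5*9 - 21)/(-4) - 2618)) = √(31810 + (2*(-¼)*(10 - 45 - 21) - 2618)) = √(31810 + (2*(-¼)*(-56) - 2618)) = √(31810 + (28 - 2618)) = √(31810 - 2590) = √29220 = 2*√7305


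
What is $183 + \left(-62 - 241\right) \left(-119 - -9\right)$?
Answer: $33513$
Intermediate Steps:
$183 + \left(-62 - 241\right) \left(-119 - -9\right) = 183 - 303 \left(-119 + 9\right) = 183 - -33330 = 183 + 33330 = 33513$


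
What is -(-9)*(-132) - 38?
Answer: -1226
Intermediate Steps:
-(-9)*(-132) - 38 = -9*132 - 38 = -1188 - 38 = -1226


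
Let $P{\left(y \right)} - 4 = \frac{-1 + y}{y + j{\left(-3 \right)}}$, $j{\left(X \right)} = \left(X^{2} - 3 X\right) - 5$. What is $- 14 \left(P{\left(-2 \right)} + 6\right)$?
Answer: $- \frac{1498}{11} \approx -136.18$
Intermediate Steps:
$j{\left(X \right)} = -5 + X^{2} - 3 X$
$P{\left(y \right)} = 4 + \frac{-1 + y}{13 + y}$ ($P{\left(y \right)} = 4 + \frac{-1 + y}{y - \left(-4 - 9\right)} = 4 + \frac{-1 + y}{y + \left(-5 + 9 + 9\right)} = 4 + \frac{-1 + y}{y + 13} = 4 + \frac{-1 + y}{13 + y}$)
$- 14 \left(P{\left(-2 \right)} + 6\right) = - 14 \left(\frac{51 + 5 \left(-2\right)}{13 - 2} + 6\right) = - 14 \left(\frac{51 - 10}{11} + 6\right) = - 14 \left(\frac{1}{11} \cdot 41 + 6\right) = - 14 \left(\frac{41}{11} + 6\right) = \left(-14\right) \frac{107}{11} = - \frac{1498}{11}$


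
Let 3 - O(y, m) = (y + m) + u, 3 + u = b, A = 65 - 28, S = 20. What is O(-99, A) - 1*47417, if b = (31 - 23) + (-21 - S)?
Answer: -47316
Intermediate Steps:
A = 37
b = -33 (b = (31 - 23) + (-21 - 1*20) = 8 + (-21 - 20) = 8 - 41 = -33)
u = -36 (u = -3 - 33 = -36)
O(y, m) = 39 - m - y (O(y, m) = 3 - ((y + m) - 36) = 3 - ((m + y) - 36) = 3 - (-36 + m + y) = 3 + (36 - m - y) = 39 - m - y)
O(-99, A) - 1*47417 = (39 - 1*37 - 1*(-99)) - 1*47417 = (39 - 37 + 99) - 47417 = 101 - 47417 = -47316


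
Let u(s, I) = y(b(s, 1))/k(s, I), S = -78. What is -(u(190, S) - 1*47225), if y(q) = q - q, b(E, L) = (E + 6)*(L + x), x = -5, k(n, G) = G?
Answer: 47225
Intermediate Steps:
b(E, L) = (-5 + L)*(6 + E) (b(E, L) = (E + 6)*(L - 5) = (6 + E)*(-5 + L) = (-5 + L)*(6 + E))
y(q) = 0
u(s, I) = 0 (u(s, I) = 0/I = 0)
-(u(190, S) - 1*47225) = -(0 - 1*47225) = -(0 - 47225) = -1*(-47225) = 47225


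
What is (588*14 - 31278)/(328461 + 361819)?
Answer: -11523/345140 ≈ -0.033386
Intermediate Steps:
(588*14 - 31278)/(328461 + 361819) = (8232 - 31278)/690280 = -23046*1/690280 = -11523/345140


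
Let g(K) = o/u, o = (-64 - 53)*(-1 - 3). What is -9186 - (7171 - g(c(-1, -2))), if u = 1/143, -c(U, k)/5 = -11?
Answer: 50567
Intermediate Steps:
c(U, k) = 55 (c(U, k) = -5*(-11) = 55)
u = 1/143 ≈ 0.0069930
o = 468 (o = -117*(-4) = 468)
g(K) = 66924 (g(K) = 468/(1/143) = 468*143 = 66924)
-9186 - (7171 - g(c(-1, -2))) = -9186 - (7171 - 1*66924) = -9186 - (7171 - 66924) = -9186 - 1*(-59753) = -9186 + 59753 = 50567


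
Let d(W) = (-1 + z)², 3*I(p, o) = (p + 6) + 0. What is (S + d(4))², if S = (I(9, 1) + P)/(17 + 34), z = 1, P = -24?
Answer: 361/2601 ≈ 0.13879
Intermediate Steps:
I(p, o) = 2 + p/3 (I(p, o) = ((p + 6) + 0)/3 = ((6 + p) + 0)/3 = (6 + p)/3 = 2 + p/3)
d(W) = 0 (d(W) = (-1 + 1)² = 0² = 0)
S = -19/51 (S = ((2 + (⅓)*9) - 24)/(17 + 34) = ((2 + 3) - 24)/51 = (5 - 24)*(1/51) = -19*1/51 = -19/51 ≈ -0.37255)
(S + d(4))² = (-19/51 + 0)² = (-19/51)² = 361/2601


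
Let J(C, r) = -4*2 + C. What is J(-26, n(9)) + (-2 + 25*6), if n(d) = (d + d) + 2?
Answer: 114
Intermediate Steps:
n(d) = 2 + 2*d (n(d) = 2*d + 2 = 2 + 2*d)
J(C, r) = -8 + C
J(-26, n(9)) + (-2 + 25*6) = (-8 - 26) + (-2 + 25*6) = -34 + (-2 + 150) = -34 + 148 = 114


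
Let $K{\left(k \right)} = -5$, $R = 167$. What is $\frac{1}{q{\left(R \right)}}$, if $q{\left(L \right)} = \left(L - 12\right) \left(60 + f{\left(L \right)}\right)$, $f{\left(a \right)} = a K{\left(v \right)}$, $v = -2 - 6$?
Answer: $- \frac{1}{120125} \approx -8.3247 \cdot 10^{-6}$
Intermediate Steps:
$v = -8$ ($v = -2 - 6 = -8$)
$f{\left(a \right)} = - 5 a$ ($f{\left(a \right)} = a \left(-5\right) = - 5 a$)
$q{\left(L \right)} = \left(-12 + L\right) \left(60 - 5 L\right)$ ($q{\left(L \right)} = \left(L - 12\right) \left(60 - 5 L\right) = \left(-12 + L\right) \left(60 - 5 L\right)$)
$\frac{1}{q{\left(R \right)}} = \frac{1}{-720 - 5 \cdot 167^{2} + 120 \cdot 167} = \frac{1}{-720 - 139445 + 20040} = \frac{1}{-120125} = - \frac{1}{120125}$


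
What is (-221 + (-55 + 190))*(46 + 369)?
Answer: -35690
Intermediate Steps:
(-221 + (-55 + 190))*(46 + 369) = (-221 + 135)*415 = -86*415 = -35690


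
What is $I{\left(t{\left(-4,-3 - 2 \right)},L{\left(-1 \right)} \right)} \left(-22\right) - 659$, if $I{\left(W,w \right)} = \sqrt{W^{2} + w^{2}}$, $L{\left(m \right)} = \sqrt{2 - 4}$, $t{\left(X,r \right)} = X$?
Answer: $-659 - 22 \sqrt{14} \approx -741.32$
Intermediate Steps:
$L{\left(m \right)} = i \sqrt{2}$ ($L{\left(m \right)} = \sqrt{-2} = i \sqrt{2}$)
$I{\left(t{\left(-4,-3 - 2 \right)},L{\left(-1 \right)} \right)} \left(-22\right) - 659 = \sqrt{\left(-4\right)^{2} + \left(i \sqrt{2}\right)^{2}} \left(-22\right) - 659 = \sqrt{16 - 2} \left(-22\right) - 659 = \sqrt{14} \left(-22\right) - 659 = - 22 \sqrt{14} - 659 = -659 - 22 \sqrt{14}$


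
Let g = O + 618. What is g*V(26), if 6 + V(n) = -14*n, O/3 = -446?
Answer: 266400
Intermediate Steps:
O = -1338 (O = 3*(-446) = -1338)
V(n) = -6 - 14*n
g = -720 (g = -1338 + 618 = -720)
g*V(26) = -720*(-6 - 14*26) = -720*(-6 - 364) = -720*(-370) = 266400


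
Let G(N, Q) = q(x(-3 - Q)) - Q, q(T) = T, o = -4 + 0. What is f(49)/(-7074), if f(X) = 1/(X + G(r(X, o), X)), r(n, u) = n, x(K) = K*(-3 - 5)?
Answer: -1/2942784 ≈ -3.3981e-7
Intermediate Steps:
x(K) = -8*K (x(K) = K*(-8) = -8*K)
o = -4
G(N, Q) = 24 + 7*Q (G(N, Q) = -8*(-3 - Q) - Q = (24 + 8*Q) - Q = 24 + 7*Q)
f(X) = 1/(24 + 8*X) (f(X) = 1/(X + (24 + 7*X)) = 1/(24 + 8*X))
f(49)/(-7074) = (1/(8*(3 + 49)))/(-7074) = ((⅛)/52)*(-1/7074) = ((⅛)*(1/52))*(-1/7074) = (1/416)*(-1/7074) = -1/2942784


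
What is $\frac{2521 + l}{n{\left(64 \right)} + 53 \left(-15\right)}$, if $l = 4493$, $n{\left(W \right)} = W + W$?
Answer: $- \frac{7014}{667} \approx -10.516$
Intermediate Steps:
$n{\left(W \right)} = 2 W$
$\frac{2521 + l}{n{\left(64 \right)} + 53 \left(-15\right)} = \frac{2521 + 4493}{2 \cdot 64 + 53 \left(-15\right)} = \frac{7014}{128 - 795} = \frac{7014}{-667} = 7014 \left(- \frac{1}{667}\right) = - \frac{7014}{667}$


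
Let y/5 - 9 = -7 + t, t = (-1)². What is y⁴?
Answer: 50625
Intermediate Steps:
t = 1
y = 15 (y = 45 + 5*(-7 + 1) = 45 + 5*(-6) = 45 - 30 = 15)
y⁴ = 15⁴ = 50625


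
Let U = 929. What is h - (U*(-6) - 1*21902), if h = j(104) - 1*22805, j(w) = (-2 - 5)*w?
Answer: 3943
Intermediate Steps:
j(w) = -7*w
h = -23533 (h = -7*104 - 1*22805 = -728 - 22805 = -23533)
h - (U*(-6) - 1*21902) = -23533 - (929*(-6) - 1*21902) = -23533 - (-5574 - 21902) = -23533 - 1*(-27476) = -23533 + 27476 = 3943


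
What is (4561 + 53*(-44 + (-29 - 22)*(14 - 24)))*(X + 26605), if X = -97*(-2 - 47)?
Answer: 917503722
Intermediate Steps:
X = 4753 (X = -97*(-49) = 4753)
(4561 + 53*(-44 + (-29 - 22)*(14 - 24)))*(X + 26605) = (4561 + 53*(-44 + (-29 - 22)*(14 - 24)))*(4753 + 26605) = (4561 + 53*(-44 - 51*(-10)))*31358 = (4561 + 53*(-44 + 510))*31358 = (4561 + 53*466)*31358 = (4561 + 24698)*31358 = 29259*31358 = 917503722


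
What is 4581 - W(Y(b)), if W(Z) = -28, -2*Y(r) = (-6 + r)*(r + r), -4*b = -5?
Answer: 4609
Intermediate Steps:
b = 5/4 (b = -1/4*(-5) = 5/4 ≈ 1.2500)
Y(r) = -r*(-6 + r) (Y(r) = -(-6 + r)*(r + r)/2 = -(-6 + r)*2*r/2 = -r*(-6 + r))
4581 - W(Y(b)) = 4581 - 1*(-28) = 4581 + 28 = 4609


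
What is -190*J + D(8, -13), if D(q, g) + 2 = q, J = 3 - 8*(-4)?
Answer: -6644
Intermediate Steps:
J = 35 (J = 3 + 32 = 35)
D(q, g) = -2 + q
-190*J + D(8, -13) = -190*35 + (-2 + 8) = -6650 + 6 = -6644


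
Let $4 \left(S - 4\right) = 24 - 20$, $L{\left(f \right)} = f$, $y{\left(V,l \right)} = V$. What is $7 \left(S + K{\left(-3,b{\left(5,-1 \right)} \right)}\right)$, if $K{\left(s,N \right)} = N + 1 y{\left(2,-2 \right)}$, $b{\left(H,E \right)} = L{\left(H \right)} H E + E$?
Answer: $-133$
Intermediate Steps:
$b{\left(H,E \right)} = E + E H^{2}$ ($b{\left(H,E \right)} = H H E + E = H^{2} E + E = E H^{2} + E = E + E H^{2}$)
$K{\left(s,N \right)} = 2 + N$ ($K{\left(s,N \right)} = N + 1 \cdot 2 = N + 2 = 2 + N$)
$S = 5$ ($S = 4 + \frac{24 - 20}{4} = 4 + \frac{1}{4} \cdot 4 = 4 + 1 = 5$)
$7 \left(S + K{\left(-3,b{\left(5,-1 \right)} \right)}\right) = 7 \left(5 + \left(2 - \left(1 + 5^{2}\right)\right)\right) = 7 \left(5 + \left(2 - \left(1 + 25\right)\right)\right) = 7 \left(5 + \left(2 - 26\right)\right) = 7 \left(5 - 24\right) = 7 \left(-19\right) = -133$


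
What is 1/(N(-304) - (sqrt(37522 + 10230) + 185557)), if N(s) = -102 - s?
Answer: -185355/34356428273 + 2*sqrt(11938)/34356428273 ≈ -5.3887e-6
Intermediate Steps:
1/(N(-304) - (sqrt(37522 + 10230) + 185557)) = 1/((-102 - 1*(-304)) - (sqrt(37522 + 10230) + 185557)) = 1/((-102 + 304) - (sqrt(47752) + 185557)) = 1/(202 - (2*sqrt(11938) + 185557)) = 1/(202 - (185557 + 2*sqrt(11938))) = 1/(202 + (-185557 - 2*sqrt(11938))) = 1/(-185355 - 2*sqrt(11938))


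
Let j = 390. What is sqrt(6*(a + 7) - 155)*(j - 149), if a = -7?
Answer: 241*I*sqrt(155) ≈ 3000.4*I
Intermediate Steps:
sqrt(6*(a + 7) - 155)*(j - 149) = sqrt(6*(-7 + 7) - 155)*(390 - 149) = sqrt(6*0 - 155)*241 = sqrt(0 - 155)*241 = sqrt(-155)*241 = (I*sqrt(155))*241 = 241*I*sqrt(155)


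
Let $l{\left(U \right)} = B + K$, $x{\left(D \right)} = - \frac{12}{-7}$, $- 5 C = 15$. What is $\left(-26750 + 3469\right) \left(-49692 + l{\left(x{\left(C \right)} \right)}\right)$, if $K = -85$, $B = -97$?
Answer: $1161116594$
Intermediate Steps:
$C = -3$ ($C = \left(- \frac{1}{5}\right) 15 = -3$)
$x{\left(D \right)} = \frac{12}{7}$ ($x{\left(D \right)} = \left(-12\right) \left(- \frac{1}{7}\right) = \frac{12}{7}$)
$l{\left(U \right)} = -182$ ($l{\left(U \right)} = -97 - 85 = -182$)
$\left(-26750 + 3469\right) \left(-49692 + l{\left(x{\left(C \right)} \right)}\right) = \left(-26750 + 3469\right) \left(-49692 - 182\right) = \left(-23281\right) \left(-49874\right) = 1161116594$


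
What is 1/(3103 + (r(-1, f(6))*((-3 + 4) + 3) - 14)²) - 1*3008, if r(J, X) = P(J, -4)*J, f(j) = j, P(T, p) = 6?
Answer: -13677375/4547 ≈ -3008.0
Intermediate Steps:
r(J, X) = 6*J
1/(3103 + (r(-1, f(6))*((-3 + 4) + 3) - 14)²) - 1*3008 = 1/(3103 + ((6*(-1))*((-3 + 4) + 3) - 14)²) - 1*3008 = 1/(3103 + (-6*(1 + 3) - 14)²) - 3008 = 1/(3103 + (-6*4 - 14)²) - 3008 = 1/(3103 + (-24 - 14)²) - 3008 = 1/(3103 + (-38)²) - 3008 = 1/(3103 + 1444) - 3008 = 1/4547 - 3008 = -13677375/4547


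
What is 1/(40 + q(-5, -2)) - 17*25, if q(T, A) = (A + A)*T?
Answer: -25499/60 ≈ -424.98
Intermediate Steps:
q(T, A) = 2*A*T (q(T, A) = (2*A)*T = 2*A*T)
1/(40 + q(-5, -2)) - 17*25 = 1/(40 + 2*(-2)*(-5)) - 17*25 = 1/(40 + 20) - 425 = 1/60 - 425 = -25499/60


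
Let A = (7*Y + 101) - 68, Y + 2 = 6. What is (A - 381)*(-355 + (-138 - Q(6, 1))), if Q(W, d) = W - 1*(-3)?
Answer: 160640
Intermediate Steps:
Y = 4 (Y = -2 + 6 = 4)
Q(W, d) = 3 + W (Q(W, d) = W + 3 = 3 + W)
A = 61 (A = (7*4 + 101) - 68 = (28 + 101) - 68 = 129 - 68 = 61)
(A - 381)*(-355 + (-138 - Q(6, 1))) = (61 - 381)*(-355 + (-138 - (3 + 6))) = -320*(-355 + (-138 - 1*9)) = -320*(-355 + (-138 - 9)) = -320*(-355 - 147) = -320*(-502) = 160640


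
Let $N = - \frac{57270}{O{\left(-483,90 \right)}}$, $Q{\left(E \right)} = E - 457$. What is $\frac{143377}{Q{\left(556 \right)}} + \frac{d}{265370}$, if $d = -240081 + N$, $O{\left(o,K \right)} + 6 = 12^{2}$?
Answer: $\frac{19012072693}{13135815} \approx 1447.3$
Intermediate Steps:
$O{\left(o,K \right)} = 138$ ($O{\left(o,K \right)} = -6 + 12^{2} = -6 + 144 = 138$)
$Q{\left(E \right)} = -457 + E$
$N = -415$ ($N = - \frac{57270}{138} = \left(-57270\right) \frac{1}{138} = -415$)
$d = -240496$ ($d = -240081 - 415 = -240496$)
$\frac{143377}{Q{\left(556 \right)}} + \frac{d}{265370} = \frac{143377}{-457 + 556} - \frac{240496}{265370} = \frac{143377}{99} - \frac{120248}{132685} = \frac{19012072693}{13135815}$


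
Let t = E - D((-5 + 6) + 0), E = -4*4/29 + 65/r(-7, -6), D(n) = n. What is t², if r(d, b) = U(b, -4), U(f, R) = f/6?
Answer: 3724900/841 ≈ 4429.1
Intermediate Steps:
U(f, R) = f/6 (U(f, R) = f*(⅙) = f/6)
r(d, b) = b/6
E = -1901/29 (E = -4*4/29 + 65/(((⅙)*(-6))) = -16*1/29 + 65/(-1) = -16/29 + 65*(-1) = -16/29 - 65 = -1901/29 ≈ -65.552)
t = -1930/29 (t = -1901/29 - ((-5 + 6) + 0) = -1901/29 - (1 + 0) = -1901/29 - 1*1 = -1901/29 - 1 = -1930/29 ≈ -66.552)
t² = (-1930/29)² = 3724900/841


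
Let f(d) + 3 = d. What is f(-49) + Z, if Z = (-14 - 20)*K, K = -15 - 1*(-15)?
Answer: -52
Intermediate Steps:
K = 0 (K = -15 + 15 = 0)
Z = 0 (Z = (-14 - 20)*0 = -34*0 = 0)
f(d) = -3 + d
f(-49) + Z = (-3 - 49) + 0 = -52 + 0 = -52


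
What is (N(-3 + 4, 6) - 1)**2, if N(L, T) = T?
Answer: 25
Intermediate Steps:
(N(-3 + 4, 6) - 1)**2 = (6 - 1)**2 = 5**2 = 25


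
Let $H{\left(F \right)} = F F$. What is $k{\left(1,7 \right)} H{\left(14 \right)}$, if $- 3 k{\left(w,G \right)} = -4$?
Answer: $\frac{784}{3} \approx 261.33$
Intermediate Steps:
$H{\left(F \right)} = F^{2}$
$k{\left(w,G \right)} = \frac{4}{3}$ ($k{\left(w,G \right)} = \left(- \frac{1}{3}\right) \left(-4\right) = \frac{4}{3}$)
$k{\left(1,7 \right)} H{\left(14 \right)} = \frac{4 \cdot 14^{2}}{3} = \frac{4}{3} \cdot 196 = \frac{784}{3}$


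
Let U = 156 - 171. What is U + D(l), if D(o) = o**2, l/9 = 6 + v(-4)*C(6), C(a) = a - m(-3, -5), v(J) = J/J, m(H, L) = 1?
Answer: 9786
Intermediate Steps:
v(J) = 1
C(a) = -1 + a (C(a) = a - 1*1 = a - 1 = -1 + a)
l = 99 (l = 9*(6 + 1*(-1 + 6)) = 9*(6 + 1*5) = 9*(6 + 5) = 9*11 = 99)
U = -15
U + D(l) = -15 + 99**2 = -15 + 9801 = 9786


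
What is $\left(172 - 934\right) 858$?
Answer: $-653796$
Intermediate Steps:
$\left(172 - 934\right) 858 = \left(-762\right) 858 = -653796$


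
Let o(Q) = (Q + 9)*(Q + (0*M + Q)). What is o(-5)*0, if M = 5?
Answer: 0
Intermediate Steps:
o(Q) = 2*Q*(9 + Q) (o(Q) = (Q + 9)*(Q + (0*5 + Q)) = (9 + Q)*(Q + (0 + Q)) = (9 + Q)*(Q + Q) = (9 + Q)*(2*Q) = 2*Q*(9 + Q))
o(-5)*0 = (2*(-5)*(9 - 5))*0 = (2*(-5)*4)*0 = -40*0 = 0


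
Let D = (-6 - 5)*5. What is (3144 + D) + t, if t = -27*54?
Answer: 1631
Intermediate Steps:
D = -55 (D = -11*5 = -55)
t = -1458
(3144 + D) + t = (3144 - 55) - 1458 = 3089 - 1458 = 1631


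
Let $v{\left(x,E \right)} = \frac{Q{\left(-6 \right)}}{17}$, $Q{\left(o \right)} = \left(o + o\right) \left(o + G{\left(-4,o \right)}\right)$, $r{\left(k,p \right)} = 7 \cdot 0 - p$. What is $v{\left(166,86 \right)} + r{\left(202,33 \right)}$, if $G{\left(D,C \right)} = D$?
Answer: $- \frac{441}{17} \approx -25.941$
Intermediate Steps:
$r{\left(k,p \right)} = - p$ ($r{\left(k,p \right)} = 0 - p = - p$)
$Q{\left(o \right)} = 2 o \left(-4 + o\right)$ ($Q{\left(o \right)} = \left(o + o\right) \left(o - 4\right) = 2 o \left(-4 + o\right)$)
$v{\left(x,E \right)} = \frac{120}{17}$ ($v{\left(x,E \right)} = \frac{2 \left(-6\right) \left(-4 - 6\right)}{17} = 2 \left(-6\right) \left(-10\right) \frac{1}{17} = 120 \cdot \frac{1}{17} = \frac{120}{17}$)
$v{\left(166,86 \right)} + r{\left(202,33 \right)} = \frac{120}{17} - 33 = - \frac{441}{17}$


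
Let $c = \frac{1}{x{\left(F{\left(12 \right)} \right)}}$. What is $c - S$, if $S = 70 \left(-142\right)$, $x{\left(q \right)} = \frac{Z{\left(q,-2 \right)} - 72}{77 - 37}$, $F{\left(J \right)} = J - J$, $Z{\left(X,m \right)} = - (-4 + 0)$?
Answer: $\frac{168970}{17} \approx 9939.4$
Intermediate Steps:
$Z{\left(X,m \right)} = 4$ ($Z{\left(X,m \right)} = \left(-1\right) \left(-4\right) = 4$)
$F{\left(J \right)} = 0$
$x{\left(q \right)} = - \frac{17}{10}$ ($x{\left(q \right)} = \frac{4 - 72}{77 - 37} = - \frac{68}{40} = \left(-68\right) \frac{1}{40} = - \frac{17}{10}$)
$c = - \frac{10}{17}$ ($c = \frac{1}{- \frac{17}{10}} = - \frac{10}{17} \approx -0.58823$)
$S = -9940$
$c - S = - \frac{10}{17} - -9940 = - \frac{10}{17} + 9940 = \frac{168970}{17}$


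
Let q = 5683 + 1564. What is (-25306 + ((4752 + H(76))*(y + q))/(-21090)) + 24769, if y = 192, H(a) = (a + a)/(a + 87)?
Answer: -3804615191/1718835 ≈ -2213.5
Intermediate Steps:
H(a) = 2*a/(87 + a) (H(a) = (2*a)/(87 + a) = 2*a/(87 + a))
q = 7247
(-25306 + ((4752 + H(76))*(y + q))/(-21090)) + 24769 = (-25306 + ((4752 + 2*76/(87 + 76))*(192 + 7247))/(-21090)) + 24769 = (-25306 + ((4752 + 2*76/163)*7439)*(-1/21090)) + 24769 = (-25306 + ((4752 + 2*76*(1/163))*7439)*(-1/21090)) + 24769 = (-25306 + ((4752 + 152/163)*7439)*(-1/21090)) + 24769 = (-25306 + ((774728/163)*7439)*(-1/21090)) + 24769 = (-25306 + (5763201592/163)*(-1/21090)) + 24769 = (-25306 - 2881600796/1718835) + 24769 = -46378439306/1718835 + 24769 = -3804615191/1718835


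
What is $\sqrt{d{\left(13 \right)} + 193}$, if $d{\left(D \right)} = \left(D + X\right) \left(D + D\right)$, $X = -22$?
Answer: $i \sqrt{41} \approx 6.4031 i$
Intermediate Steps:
$d{\left(D \right)} = 2 D \left(-22 + D\right)$ ($d{\left(D \right)} = \left(D - 22\right) \left(D + D\right) = \left(-22 + D\right) 2 D = 2 D \left(-22 + D\right)$)
$\sqrt{d{\left(13 \right)} + 193} = \sqrt{2 \cdot 13 \left(-22 + 13\right) + 193} = \sqrt{2 \cdot 13 \left(-9\right) + 193} = \sqrt{-234 + 193} = \sqrt{-41} = i \sqrt{41}$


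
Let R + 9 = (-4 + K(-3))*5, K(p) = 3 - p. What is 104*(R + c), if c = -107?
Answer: -11024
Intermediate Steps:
R = 1 (R = -9 + (-4 + (3 - 1*(-3)))*5 = -9 + (-4 + (3 + 3))*5 = -9 + (-4 + 6)*5 = -9 + 2*5 = -9 + 10 = 1)
104*(R + c) = 104*(1 - 107) = 104*(-106) = -11024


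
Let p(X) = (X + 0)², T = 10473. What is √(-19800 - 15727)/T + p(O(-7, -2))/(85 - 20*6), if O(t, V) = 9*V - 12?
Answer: -180/7 + I*√35527/10473 ≈ -25.714 + 0.017997*I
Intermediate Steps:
O(t, V) = -12 + 9*V
p(X) = X²
√(-19800 - 15727)/T + p(O(-7, -2))/(85 - 20*6) = √(-19800 - 15727)/10473 + (-12 + 9*(-2))²/(85 - 20*6) = √(-35527)*(1/10473) + (-12 - 18)²/(85 - 120) = (I*√35527)*(1/10473) + (-30)²/(-35) = I*√35527/10473 + 900*(-1/35) = I*√35527/10473 - 180/7 = -180/7 + I*√35527/10473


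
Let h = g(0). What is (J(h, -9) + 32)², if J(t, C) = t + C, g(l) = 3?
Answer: 676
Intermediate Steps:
h = 3
J(t, C) = C + t
(J(h, -9) + 32)² = ((-9 + 3) + 32)² = (-6 + 32)² = 26² = 676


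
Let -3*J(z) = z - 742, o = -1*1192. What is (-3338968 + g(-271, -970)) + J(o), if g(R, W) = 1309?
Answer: -10011043/3 ≈ -3.3370e+6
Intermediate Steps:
o = -1192
J(z) = 742/3 - z/3 (J(z) = -(z - 742)/3 = -(-742 + z)/3 = 742/3 - z/3)
(-3338968 + g(-271, -970)) + J(o) = (-3338968 + 1309) + (742/3 - ⅓*(-1192)) = -3337659 + (742/3 + 1192/3) = -3337659 + 1934/3 = -10011043/3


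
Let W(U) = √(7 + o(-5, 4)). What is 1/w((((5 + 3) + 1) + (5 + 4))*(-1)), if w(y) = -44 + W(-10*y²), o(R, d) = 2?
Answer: -1/41 ≈ -0.024390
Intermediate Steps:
W(U) = 3 (W(U) = √(7 + 2) = √9 = 3)
w(y) = -41 (w(y) = -44 + 3 = -41)
1/w((((5 + 3) + 1) + (5 + 4))*(-1)) = 1/(-41) = -1/41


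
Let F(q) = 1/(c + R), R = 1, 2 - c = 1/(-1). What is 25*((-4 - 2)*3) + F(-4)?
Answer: -1799/4 ≈ -449.75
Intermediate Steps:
c = 3 (c = 2 - 1/(-1) = 2 - (-1) = 2 - 1*(-1) = 2 + 1 = 3)
F(q) = ¼ (F(q) = 1/(3 + 1) = 1/4 = ¼)
25*((-4 - 2)*3) + F(-4) = 25*((-4 - 2)*3) + ¼ = 25*(-6*3) + ¼ = 25*(-18) + ¼ = -450 + ¼ = -1799/4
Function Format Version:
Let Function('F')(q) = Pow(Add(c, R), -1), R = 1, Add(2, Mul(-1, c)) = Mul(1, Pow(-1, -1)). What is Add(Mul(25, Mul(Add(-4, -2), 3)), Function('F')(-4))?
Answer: Rational(-1799, 4) ≈ -449.75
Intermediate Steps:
c = 3 (c = Add(2, Mul(-1, Mul(1, Pow(-1, -1)))) = Add(2, Mul(-1, Mul(1, -1))) = Add(2, Mul(-1, -1)) = Add(2, 1) = 3)
Function('F')(q) = Rational(1, 4) (Function('F')(q) = Pow(Add(3, 1), -1) = Pow(4, -1) = Rational(1, 4))
Add(Mul(25, Mul(Add(-4, -2), 3)), Function('F')(-4)) = Add(Mul(25, Mul(Add(-4, -2), 3)), Rational(1, 4)) = Add(Mul(25, Mul(-6, 3)), Rational(1, 4)) = Add(Mul(25, -18), Rational(1, 4)) = Add(-450, Rational(1, 4)) = Rational(-1799, 4)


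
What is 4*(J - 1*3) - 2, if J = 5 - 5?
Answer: -14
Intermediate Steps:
J = 0
4*(J - 1*3) - 2 = 4*(0 - 1*3) - 2 = 4*(0 - 3) - 2 = 4*(-3) - 2 = -12 - 2 = -14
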